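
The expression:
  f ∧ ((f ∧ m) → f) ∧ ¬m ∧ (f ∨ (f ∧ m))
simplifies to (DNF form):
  f ∧ ¬m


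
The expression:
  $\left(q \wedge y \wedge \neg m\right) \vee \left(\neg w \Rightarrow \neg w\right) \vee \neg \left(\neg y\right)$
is always true.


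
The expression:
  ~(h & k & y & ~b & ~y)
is always true.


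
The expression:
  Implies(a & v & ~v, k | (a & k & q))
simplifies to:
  True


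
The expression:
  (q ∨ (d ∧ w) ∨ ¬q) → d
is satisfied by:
  {d: True}


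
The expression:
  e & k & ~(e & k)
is never true.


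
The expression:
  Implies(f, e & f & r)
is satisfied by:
  {r: True, e: True, f: False}
  {r: True, e: False, f: False}
  {e: True, r: False, f: False}
  {r: False, e: False, f: False}
  {f: True, r: True, e: True}


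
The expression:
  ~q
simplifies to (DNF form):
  ~q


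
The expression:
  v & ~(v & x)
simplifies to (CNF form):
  v & ~x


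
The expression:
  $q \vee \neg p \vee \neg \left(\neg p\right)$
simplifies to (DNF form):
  $\text{True}$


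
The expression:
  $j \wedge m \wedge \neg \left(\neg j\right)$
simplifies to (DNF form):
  $j \wedge m$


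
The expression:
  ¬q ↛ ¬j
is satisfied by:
  {j: True, q: False}


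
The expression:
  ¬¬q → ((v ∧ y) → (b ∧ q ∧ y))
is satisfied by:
  {b: True, v: False, q: False, y: False}
  {b: False, v: False, q: False, y: False}
  {b: True, y: True, v: False, q: False}
  {y: True, b: False, v: False, q: False}
  {b: True, q: True, y: False, v: False}
  {q: True, y: False, v: False, b: False}
  {b: True, y: True, q: True, v: False}
  {y: True, q: True, b: False, v: False}
  {b: True, v: True, y: False, q: False}
  {v: True, y: False, q: False, b: False}
  {b: True, y: True, v: True, q: False}
  {y: True, v: True, b: False, q: False}
  {b: True, q: True, v: True, y: False}
  {q: True, v: True, y: False, b: False}
  {b: True, y: True, q: True, v: True}


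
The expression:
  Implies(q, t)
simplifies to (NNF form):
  t | ~q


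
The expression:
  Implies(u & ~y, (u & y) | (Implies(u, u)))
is always true.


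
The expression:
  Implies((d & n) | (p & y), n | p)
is always true.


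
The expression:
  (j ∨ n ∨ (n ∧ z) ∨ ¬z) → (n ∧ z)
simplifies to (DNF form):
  (n ∧ z) ∨ (z ∧ ¬j)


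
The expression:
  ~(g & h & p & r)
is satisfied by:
  {p: False, g: False, r: False, h: False}
  {h: True, p: False, g: False, r: False}
  {r: True, p: False, g: False, h: False}
  {h: True, r: True, p: False, g: False}
  {g: True, h: False, p: False, r: False}
  {h: True, g: True, p: False, r: False}
  {r: True, g: True, h: False, p: False}
  {h: True, r: True, g: True, p: False}
  {p: True, r: False, g: False, h: False}
  {h: True, p: True, r: False, g: False}
  {r: True, p: True, h: False, g: False}
  {h: True, r: True, p: True, g: False}
  {g: True, p: True, r: False, h: False}
  {h: True, g: True, p: True, r: False}
  {r: True, g: True, p: True, h: False}


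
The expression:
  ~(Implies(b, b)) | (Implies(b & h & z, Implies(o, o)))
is always true.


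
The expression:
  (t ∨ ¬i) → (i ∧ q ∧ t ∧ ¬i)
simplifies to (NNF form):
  i ∧ ¬t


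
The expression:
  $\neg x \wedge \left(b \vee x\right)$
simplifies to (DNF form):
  $b \wedge \neg x$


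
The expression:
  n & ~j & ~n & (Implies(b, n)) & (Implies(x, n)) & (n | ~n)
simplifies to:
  False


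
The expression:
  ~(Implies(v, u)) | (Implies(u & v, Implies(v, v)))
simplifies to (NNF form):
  True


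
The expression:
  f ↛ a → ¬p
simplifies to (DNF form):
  a ∨ ¬f ∨ ¬p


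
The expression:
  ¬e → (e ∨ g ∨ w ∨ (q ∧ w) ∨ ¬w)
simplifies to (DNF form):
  True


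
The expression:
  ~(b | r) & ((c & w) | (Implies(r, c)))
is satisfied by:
  {r: False, b: False}


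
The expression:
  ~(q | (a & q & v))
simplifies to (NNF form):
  ~q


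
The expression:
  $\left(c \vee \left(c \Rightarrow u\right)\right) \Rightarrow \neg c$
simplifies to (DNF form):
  $\neg c$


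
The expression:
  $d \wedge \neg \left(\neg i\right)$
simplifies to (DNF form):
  $d \wedge i$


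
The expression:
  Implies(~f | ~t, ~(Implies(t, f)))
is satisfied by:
  {t: True}


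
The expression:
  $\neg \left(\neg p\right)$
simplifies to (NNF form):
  $p$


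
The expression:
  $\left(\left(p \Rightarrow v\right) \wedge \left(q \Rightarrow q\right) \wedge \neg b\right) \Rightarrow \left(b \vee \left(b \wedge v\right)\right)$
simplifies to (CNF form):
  $\left(b \vee p\right) \wedge \left(b \vee \neg v\right)$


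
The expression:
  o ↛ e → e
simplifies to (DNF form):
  e ∨ ¬o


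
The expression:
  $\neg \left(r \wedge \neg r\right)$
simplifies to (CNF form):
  $\text{True}$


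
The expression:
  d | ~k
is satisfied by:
  {d: True, k: False}
  {k: False, d: False}
  {k: True, d: True}


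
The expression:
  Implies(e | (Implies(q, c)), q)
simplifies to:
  q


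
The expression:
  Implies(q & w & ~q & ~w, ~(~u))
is always true.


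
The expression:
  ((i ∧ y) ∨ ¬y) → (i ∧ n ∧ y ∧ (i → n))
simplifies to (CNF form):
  y ∧ (n ∨ ¬i)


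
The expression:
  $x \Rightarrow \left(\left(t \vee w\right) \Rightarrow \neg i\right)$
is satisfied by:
  {t: False, w: False, x: False, i: False}
  {w: True, i: False, t: False, x: False}
  {t: True, i: False, w: False, x: False}
  {w: True, t: True, i: False, x: False}
  {i: True, t: False, w: False, x: False}
  {i: True, w: True, t: False, x: False}
  {i: True, t: True, w: False, x: False}
  {i: True, w: True, t: True, x: False}
  {x: True, i: False, t: False, w: False}
  {x: True, w: True, i: False, t: False}
  {x: True, t: True, i: False, w: False}
  {x: True, w: True, t: True, i: False}
  {x: True, i: True, t: False, w: False}


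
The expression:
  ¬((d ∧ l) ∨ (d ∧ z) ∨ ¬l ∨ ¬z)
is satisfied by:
  {z: True, l: True, d: False}


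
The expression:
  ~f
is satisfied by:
  {f: False}


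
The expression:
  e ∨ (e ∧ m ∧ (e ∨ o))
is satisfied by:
  {e: True}


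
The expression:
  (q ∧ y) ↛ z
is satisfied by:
  {y: True, q: True, z: False}


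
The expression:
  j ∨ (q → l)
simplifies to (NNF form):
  j ∨ l ∨ ¬q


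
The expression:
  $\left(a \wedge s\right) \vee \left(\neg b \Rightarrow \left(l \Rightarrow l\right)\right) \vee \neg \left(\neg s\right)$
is always true.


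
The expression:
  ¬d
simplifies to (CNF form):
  ¬d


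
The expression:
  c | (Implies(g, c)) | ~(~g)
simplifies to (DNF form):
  True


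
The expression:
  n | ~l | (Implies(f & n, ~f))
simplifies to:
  True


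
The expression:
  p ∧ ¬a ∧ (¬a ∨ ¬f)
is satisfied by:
  {p: True, a: False}


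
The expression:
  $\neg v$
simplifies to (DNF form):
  $\neg v$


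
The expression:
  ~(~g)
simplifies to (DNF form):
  g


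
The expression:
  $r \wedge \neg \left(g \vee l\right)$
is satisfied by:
  {r: True, g: False, l: False}


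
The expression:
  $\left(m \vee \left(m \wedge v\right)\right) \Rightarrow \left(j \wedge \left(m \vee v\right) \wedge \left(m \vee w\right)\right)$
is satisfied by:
  {j: True, m: False}
  {m: False, j: False}
  {m: True, j: True}


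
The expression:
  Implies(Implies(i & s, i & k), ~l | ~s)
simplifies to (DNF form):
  ~l | ~s | (i & ~k)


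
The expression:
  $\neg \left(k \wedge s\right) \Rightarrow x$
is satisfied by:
  {x: True, s: True, k: True}
  {x: True, s: True, k: False}
  {x: True, k: True, s: False}
  {x: True, k: False, s: False}
  {s: True, k: True, x: False}


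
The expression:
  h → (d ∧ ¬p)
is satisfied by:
  {d: True, p: False, h: False}
  {p: False, h: False, d: False}
  {d: True, p: True, h: False}
  {p: True, d: False, h: False}
  {h: True, d: True, p: False}


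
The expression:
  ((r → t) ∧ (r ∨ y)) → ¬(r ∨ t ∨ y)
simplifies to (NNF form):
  (r ∧ ¬t) ∨ (¬r ∧ ¬y)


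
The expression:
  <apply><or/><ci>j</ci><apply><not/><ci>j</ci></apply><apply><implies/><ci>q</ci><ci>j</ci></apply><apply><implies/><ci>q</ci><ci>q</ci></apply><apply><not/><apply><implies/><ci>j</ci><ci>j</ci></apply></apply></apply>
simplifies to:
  <true/>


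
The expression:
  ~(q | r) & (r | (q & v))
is never true.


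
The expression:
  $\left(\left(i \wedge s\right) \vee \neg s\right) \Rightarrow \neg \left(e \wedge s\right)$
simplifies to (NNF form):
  $\neg e \vee \neg i \vee \neg s$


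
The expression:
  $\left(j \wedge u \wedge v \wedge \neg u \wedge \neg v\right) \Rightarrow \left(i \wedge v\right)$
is always true.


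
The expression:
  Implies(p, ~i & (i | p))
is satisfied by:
  {p: False, i: False}
  {i: True, p: False}
  {p: True, i: False}


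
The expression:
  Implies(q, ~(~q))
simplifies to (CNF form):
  True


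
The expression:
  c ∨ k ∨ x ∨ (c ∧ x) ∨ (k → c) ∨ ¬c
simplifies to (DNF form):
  True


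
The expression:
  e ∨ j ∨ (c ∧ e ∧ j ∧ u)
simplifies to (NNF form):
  e ∨ j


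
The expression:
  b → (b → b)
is always true.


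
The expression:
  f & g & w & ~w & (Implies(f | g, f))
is never true.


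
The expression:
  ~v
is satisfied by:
  {v: False}


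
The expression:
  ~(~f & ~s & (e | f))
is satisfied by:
  {s: True, f: True, e: False}
  {s: True, f: False, e: False}
  {f: True, s: False, e: False}
  {s: False, f: False, e: False}
  {s: True, e: True, f: True}
  {s: True, e: True, f: False}
  {e: True, f: True, s: False}


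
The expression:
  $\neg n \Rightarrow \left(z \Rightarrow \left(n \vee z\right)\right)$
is always true.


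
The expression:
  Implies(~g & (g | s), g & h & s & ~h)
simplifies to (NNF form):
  g | ~s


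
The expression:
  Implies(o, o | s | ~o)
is always true.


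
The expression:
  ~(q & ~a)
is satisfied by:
  {a: True, q: False}
  {q: False, a: False}
  {q: True, a: True}


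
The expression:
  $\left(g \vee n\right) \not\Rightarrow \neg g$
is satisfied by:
  {g: True}


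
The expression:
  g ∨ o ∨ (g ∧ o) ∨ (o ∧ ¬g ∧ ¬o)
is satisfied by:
  {o: True, g: True}
  {o: True, g: False}
  {g: True, o: False}


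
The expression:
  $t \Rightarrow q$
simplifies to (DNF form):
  $q \vee \neg t$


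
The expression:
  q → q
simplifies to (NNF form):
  True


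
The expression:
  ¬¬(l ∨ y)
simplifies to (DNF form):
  l ∨ y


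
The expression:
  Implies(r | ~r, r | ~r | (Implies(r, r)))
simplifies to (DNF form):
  True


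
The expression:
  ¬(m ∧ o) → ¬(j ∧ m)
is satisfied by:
  {o: True, m: False, j: False}
  {m: False, j: False, o: False}
  {j: True, o: True, m: False}
  {j: True, m: False, o: False}
  {o: True, m: True, j: False}
  {m: True, o: False, j: False}
  {j: True, m: True, o: True}


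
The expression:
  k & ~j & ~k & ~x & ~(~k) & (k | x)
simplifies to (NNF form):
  False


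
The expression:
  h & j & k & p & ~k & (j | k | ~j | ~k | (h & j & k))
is never true.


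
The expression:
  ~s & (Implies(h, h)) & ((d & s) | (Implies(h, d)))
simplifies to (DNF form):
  (d & ~s) | (~h & ~s)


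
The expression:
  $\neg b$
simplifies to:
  $\neg b$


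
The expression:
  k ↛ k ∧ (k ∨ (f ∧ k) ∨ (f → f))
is never true.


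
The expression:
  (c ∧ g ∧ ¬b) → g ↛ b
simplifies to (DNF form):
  True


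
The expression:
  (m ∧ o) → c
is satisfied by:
  {c: True, o: False, m: False}
  {o: False, m: False, c: False}
  {c: True, m: True, o: False}
  {m: True, o: False, c: False}
  {c: True, o: True, m: False}
  {o: True, c: False, m: False}
  {c: True, m: True, o: True}


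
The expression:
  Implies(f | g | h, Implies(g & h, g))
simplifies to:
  True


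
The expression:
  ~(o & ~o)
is always true.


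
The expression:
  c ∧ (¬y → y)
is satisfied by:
  {c: True, y: True}


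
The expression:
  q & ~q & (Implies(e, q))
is never true.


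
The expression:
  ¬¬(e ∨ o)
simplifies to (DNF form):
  e ∨ o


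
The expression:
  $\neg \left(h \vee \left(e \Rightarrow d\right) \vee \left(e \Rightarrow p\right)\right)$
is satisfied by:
  {e: True, d: False, p: False, h: False}


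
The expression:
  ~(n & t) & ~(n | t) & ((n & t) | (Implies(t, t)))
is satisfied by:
  {n: False, t: False}


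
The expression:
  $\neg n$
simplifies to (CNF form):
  $\neg n$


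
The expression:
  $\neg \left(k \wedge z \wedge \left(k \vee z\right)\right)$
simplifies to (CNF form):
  $\neg k \vee \neg z$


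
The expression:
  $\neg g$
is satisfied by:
  {g: False}


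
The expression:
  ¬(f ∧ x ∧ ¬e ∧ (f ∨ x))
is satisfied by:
  {e: True, x: False, f: False}
  {e: False, x: False, f: False}
  {f: True, e: True, x: False}
  {f: True, e: False, x: False}
  {x: True, e: True, f: False}
  {x: True, e: False, f: False}
  {x: True, f: True, e: True}


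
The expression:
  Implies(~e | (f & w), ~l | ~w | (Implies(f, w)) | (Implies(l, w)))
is always true.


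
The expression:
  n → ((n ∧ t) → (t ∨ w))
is always true.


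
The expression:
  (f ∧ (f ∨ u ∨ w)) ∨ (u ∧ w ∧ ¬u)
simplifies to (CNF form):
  f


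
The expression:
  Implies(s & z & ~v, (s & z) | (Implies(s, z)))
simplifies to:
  True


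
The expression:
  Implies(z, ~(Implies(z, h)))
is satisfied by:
  {h: False, z: False}
  {z: True, h: False}
  {h: True, z: False}


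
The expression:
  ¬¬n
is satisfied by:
  {n: True}


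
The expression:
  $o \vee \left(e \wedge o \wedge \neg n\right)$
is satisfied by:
  {o: True}


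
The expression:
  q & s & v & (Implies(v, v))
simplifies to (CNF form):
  q & s & v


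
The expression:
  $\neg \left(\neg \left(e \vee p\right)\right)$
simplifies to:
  $e \vee p$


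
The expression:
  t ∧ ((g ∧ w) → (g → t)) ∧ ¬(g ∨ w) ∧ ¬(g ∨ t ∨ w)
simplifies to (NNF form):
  False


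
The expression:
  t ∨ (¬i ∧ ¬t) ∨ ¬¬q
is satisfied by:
  {t: True, q: True, i: False}
  {t: True, q: False, i: False}
  {q: True, t: False, i: False}
  {t: False, q: False, i: False}
  {t: True, i: True, q: True}
  {t: True, i: True, q: False}
  {i: True, q: True, t: False}


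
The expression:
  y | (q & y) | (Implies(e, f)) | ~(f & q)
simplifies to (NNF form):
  True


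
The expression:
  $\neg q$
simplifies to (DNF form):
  $\neg q$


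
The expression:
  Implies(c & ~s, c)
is always true.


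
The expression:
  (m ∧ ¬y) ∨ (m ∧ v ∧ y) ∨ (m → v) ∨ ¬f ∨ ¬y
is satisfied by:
  {v: True, m: False, y: False, f: False}
  {f: False, m: False, v: False, y: False}
  {f: True, v: True, m: False, y: False}
  {f: True, m: False, v: False, y: False}
  {y: True, v: True, f: False, m: False}
  {y: True, f: False, m: False, v: False}
  {y: True, f: True, v: True, m: False}
  {y: True, f: True, m: False, v: False}
  {v: True, m: True, y: False, f: False}
  {m: True, y: False, v: False, f: False}
  {f: True, m: True, v: True, y: False}
  {f: True, m: True, y: False, v: False}
  {v: True, m: True, y: True, f: False}
  {m: True, y: True, f: False, v: False}
  {f: True, m: True, y: True, v: True}


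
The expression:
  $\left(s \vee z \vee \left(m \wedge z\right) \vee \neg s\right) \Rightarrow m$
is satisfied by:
  {m: True}


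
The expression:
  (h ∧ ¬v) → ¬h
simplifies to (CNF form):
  v ∨ ¬h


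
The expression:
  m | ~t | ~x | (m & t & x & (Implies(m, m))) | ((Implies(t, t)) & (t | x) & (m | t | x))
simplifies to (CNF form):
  True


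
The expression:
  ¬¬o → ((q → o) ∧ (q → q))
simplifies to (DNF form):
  True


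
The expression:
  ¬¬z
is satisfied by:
  {z: True}


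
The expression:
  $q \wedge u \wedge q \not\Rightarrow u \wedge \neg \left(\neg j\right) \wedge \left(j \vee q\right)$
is never true.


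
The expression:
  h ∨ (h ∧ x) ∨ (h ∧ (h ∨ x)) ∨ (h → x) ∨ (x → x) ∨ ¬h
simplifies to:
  True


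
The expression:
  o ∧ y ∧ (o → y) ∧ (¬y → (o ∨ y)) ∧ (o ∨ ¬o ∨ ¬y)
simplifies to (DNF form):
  o ∧ y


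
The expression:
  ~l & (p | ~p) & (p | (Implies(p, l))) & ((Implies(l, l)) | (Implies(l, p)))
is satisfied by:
  {l: False}


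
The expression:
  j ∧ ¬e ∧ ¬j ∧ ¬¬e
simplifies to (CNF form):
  False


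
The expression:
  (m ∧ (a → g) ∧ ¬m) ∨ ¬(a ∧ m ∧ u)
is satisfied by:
  {u: False, m: False, a: False}
  {a: True, u: False, m: False}
  {m: True, u: False, a: False}
  {a: True, m: True, u: False}
  {u: True, a: False, m: False}
  {a: True, u: True, m: False}
  {m: True, u: True, a: False}


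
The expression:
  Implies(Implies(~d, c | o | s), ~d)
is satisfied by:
  {d: False}


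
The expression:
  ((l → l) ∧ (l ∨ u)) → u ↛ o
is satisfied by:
  {l: False, o: False, u: False}
  {u: True, l: False, o: False}
  {o: True, l: False, u: False}
  {u: True, l: True, o: False}


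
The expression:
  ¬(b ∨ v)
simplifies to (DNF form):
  ¬b ∧ ¬v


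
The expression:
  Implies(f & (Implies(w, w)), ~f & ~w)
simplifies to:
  ~f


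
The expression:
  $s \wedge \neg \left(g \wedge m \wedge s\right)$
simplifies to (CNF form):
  $s \wedge \left(\neg g \vee \neg m\right)$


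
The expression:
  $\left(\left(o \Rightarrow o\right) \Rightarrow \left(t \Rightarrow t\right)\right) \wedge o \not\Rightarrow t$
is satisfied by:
  {o: True, t: False}


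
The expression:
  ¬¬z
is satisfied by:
  {z: True}


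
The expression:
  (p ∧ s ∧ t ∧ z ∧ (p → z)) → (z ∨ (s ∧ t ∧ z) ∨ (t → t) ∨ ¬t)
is always true.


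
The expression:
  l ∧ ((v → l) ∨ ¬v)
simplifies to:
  l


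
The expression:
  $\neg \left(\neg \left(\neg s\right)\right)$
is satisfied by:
  {s: False}


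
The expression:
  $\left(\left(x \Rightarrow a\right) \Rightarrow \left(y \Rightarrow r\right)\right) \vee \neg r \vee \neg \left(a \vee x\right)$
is always true.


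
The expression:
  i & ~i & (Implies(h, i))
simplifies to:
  False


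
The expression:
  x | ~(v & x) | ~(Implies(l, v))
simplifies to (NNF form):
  True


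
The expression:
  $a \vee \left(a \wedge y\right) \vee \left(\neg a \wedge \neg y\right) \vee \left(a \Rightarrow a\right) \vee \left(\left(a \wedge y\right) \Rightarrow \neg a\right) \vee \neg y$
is always true.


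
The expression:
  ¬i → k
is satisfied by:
  {i: True, k: True}
  {i: True, k: False}
  {k: True, i: False}


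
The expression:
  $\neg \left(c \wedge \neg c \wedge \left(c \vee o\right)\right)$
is always true.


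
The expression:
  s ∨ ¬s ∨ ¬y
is always true.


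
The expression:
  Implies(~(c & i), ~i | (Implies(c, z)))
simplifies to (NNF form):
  True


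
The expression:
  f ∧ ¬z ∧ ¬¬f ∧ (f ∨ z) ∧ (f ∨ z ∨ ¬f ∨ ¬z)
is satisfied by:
  {f: True, z: False}


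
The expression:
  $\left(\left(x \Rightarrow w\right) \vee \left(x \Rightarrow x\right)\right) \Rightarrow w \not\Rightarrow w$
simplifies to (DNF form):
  $\text{False}$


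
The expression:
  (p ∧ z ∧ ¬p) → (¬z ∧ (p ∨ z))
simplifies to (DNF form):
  True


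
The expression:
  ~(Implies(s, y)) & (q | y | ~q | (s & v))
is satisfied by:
  {s: True, y: False}


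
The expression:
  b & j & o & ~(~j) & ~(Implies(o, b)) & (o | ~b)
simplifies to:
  False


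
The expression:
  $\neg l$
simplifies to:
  $\neg l$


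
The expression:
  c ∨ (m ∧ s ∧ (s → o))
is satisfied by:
  {c: True, s: True, m: True, o: True}
  {c: True, s: True, m: True, o: False}
  {c: True, s: True, o: True, m: False}
  {c: True, s: True, o: False, m: False}
  {c: True, m: True, o: True, s: False}
  {c: True, m: True, o: False, s: False}
  {c: True, m: False, o: True, s: False}
  {c: True, m: False, o: False, s: False}
  {s: True, m: True, o: True, c: False}


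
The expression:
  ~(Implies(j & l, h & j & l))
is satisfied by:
  {j: True, l: True, h: False}


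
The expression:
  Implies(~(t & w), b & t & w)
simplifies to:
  t & w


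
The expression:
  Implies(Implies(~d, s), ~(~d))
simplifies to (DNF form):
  d | ~s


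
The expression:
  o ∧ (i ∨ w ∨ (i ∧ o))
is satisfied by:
  {i: True, w: True, o: True}
  {i: True, o: True, w: False}
  {w: True, o: True, i: False}


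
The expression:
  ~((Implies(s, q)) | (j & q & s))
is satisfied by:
  {s: True, q: False}


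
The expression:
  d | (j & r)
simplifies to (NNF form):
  d | (j & r)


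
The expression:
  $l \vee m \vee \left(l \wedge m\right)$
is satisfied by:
  {m: True, l: True}
  {m: True, l: False}
  {l: True, m: False}


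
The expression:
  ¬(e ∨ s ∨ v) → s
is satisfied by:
  {s: True, v: True, e: True}
  {s: True, v: True, e: False}
  {s: True, e: True, v: False}
  {s: True, e: False, v: False}
  {v: True, e: True, s: False}
  {v: True, e: False, s: False}
  {e: True, v: False, s: False}


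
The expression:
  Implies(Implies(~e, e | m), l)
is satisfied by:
  {l: True, e: False, m: False}
  {l: True, m: True, e: False}
  {l: True, e: True, m: False}
  {l: True, m: True, e: True}
  {m: False, e: False, l: False}


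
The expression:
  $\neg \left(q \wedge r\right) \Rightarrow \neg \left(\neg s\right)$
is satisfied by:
  {r: True, s: True, q: True}
  {r: True, s: True, q: False}
  {s: True, q: True, r: False}
  {s: True, q: False, r: False}
  {r: True, q: True, s: False}


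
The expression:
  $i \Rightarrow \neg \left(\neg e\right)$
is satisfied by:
  {e: True, i: False}
  {i: False, e: False}
  {i: True, e: True}


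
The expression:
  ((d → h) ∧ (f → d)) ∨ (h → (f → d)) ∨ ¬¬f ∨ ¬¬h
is always true.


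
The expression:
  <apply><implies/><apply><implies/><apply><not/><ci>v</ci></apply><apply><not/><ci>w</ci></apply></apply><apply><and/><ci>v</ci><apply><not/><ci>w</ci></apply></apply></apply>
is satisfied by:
  {v: True, w: False}
  {w: True, v: False}


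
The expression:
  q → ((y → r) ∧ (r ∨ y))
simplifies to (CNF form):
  r ∨ ¬q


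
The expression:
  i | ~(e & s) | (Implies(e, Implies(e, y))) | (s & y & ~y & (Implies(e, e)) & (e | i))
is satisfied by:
  {i: True, y: True, s: False, e: False}
  {i: True, s: False, e: False, y: False}
  {y: True, s: False, e: False, i: False}
  {y: False, s: False, e: False, i: False}
  {i: True, e: True, y: True, s: False}
  {i: True, e: True, y: False, s: False}
  {e: True, y: True, i: False, s: False}
  {e: True, i: False, s: False, y: False}
  {y: True, i: True, s: True, e: False}
  {i: True, s: True, y: False, e: False}
  {y: True, s: True, i: False, e: False}
  {s: True, i: False, e: False, y: False}
  {i: True, e: True, s: True, y: True}
  {i: True, e: True, s: True, y: False}
  {e: True, s: True, y: True, i: False}


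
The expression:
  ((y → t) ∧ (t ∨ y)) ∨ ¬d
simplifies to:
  t ∨ ¬d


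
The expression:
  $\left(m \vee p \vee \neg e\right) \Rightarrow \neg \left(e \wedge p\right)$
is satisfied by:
  {p: False, e: False}
  {e: True, p: False}
  {p: True, e: False}


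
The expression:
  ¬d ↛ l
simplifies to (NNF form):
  l ∨ ¬d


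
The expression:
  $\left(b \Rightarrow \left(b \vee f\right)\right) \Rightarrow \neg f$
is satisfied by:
  {f: False}


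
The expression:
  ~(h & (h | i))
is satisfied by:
  {h: False}


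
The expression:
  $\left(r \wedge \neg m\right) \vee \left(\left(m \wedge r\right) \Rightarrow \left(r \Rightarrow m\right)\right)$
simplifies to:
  $\text{True}$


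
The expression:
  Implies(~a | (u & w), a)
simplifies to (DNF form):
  a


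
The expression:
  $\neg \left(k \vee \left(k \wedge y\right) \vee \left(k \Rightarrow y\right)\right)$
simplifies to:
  $\text{False}$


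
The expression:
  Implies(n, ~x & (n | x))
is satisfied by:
  {x: False, n: False}
  {n: True, x: False}
  {x: True, n: False}


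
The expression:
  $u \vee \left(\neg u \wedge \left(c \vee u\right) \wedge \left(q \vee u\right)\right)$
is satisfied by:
  {c: True, u: True, q: True}
  {c: True, u: True, q: False}
  {u: True, q: True, c: False}
  {u: True, q: False, c: False}
  {c: True, q: True, u: False}


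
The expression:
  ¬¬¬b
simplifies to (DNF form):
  ¬b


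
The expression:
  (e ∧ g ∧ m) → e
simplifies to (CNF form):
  True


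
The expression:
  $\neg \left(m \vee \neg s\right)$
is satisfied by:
  {s: True, m: False}


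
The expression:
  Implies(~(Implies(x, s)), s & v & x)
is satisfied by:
  {s: True, x: False}
  {x: False, s: False}
  {x: True, s: True}


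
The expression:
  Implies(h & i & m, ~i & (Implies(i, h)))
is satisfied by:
  {h: False, m: False, i: False}
  {i: True, h: False, m: False}
  {m: True, h: False, i: False}
  {i: True, m: True, h: False}
  {h: True, i: False, m: False}
  {i: True, h: True, m: False}
  {m: True, h: True, i: False}


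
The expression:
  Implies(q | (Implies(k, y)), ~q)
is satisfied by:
  {q: False}


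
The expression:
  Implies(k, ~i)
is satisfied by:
  {k: False, i: False}
  {i: True, k: False}
  {k: True, i: False}


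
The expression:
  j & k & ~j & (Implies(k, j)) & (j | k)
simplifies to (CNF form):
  False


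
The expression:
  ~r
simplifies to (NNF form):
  ~r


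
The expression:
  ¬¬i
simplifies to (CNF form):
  i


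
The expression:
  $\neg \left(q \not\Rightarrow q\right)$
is always true.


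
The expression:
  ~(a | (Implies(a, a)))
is never true.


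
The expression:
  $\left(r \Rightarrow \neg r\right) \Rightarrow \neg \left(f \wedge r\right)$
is always true.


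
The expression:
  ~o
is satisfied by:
  {o: False}


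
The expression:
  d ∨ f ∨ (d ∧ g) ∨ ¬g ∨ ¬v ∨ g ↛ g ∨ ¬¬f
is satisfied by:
  {d: True, f: True, v: False, g: False}
  {d: True, f: False, v: False, g: False}
  {f: True, d: False, v: False, g: False}
  {d: False, f: False, v: False, g: False}
  {g: True, d: True, f: True, v: False}
  {g: True, d: True, f: False, v: False}
  {g: True, f: True, d: False, v: False}
  {g: True, f: False, d: False, v: False}
  {d: True, v: True, f: True, g: False}
  {d: True, v: True, f: False, g: False}
  {v: True, f: True, d: False, g: False}
  {v: True, d: False, f: False, g: False}
  {g: True, v: True, d: True, f: True}
  {g: True, v: True, d: True, f: False}
  {g: True, v: True, f: True, d: False}


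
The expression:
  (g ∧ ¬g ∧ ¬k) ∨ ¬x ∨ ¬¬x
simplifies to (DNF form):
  True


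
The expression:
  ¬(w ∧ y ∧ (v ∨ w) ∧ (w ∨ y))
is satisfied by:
  {w: False, y: False}
  {y: True, w: False}
  {w: True, y: False}


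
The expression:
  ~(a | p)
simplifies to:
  ~a & ~p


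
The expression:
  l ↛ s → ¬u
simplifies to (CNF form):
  s ∨ ¬l ∨ ¬u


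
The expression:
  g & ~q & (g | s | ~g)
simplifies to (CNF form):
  g & ~q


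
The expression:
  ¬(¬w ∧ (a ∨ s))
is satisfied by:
  {w: True, s: False, a: False}
  {a: True, w: True, s: False}
  {w: True, s: True, a: False}
  {a: True, w: True, s: True}
  {a: False, s: False, w: False}


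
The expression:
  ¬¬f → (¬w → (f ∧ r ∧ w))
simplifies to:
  w ∨ ¬f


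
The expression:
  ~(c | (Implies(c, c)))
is never true.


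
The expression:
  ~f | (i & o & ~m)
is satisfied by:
  {o: True, i: True, f: False, m: False}
  {o: True, i: False, f: False, m: False}
  {i: True, m: False, o: False, f: False}
  {m: False, i: False, o: False, f: False}
  {m: True, o: True, i: True, f: False}
  {m: True, o: True, i: False, f: False}
  {m: True, i: True, o: False, f: False}
  {m: True, i: False, o: False, f: False}
  {f: True, o: True, i: True, m: False}


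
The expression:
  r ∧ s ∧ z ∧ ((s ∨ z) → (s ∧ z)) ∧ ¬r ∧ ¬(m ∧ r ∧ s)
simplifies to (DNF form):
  False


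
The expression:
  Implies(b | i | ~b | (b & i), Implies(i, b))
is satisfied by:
  {b: True, i: False}
  {i: False, b: False}
  {i: True, b: True}


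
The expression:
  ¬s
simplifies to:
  ¬s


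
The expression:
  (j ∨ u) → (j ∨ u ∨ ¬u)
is always true.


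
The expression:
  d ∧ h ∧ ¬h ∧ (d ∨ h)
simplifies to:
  False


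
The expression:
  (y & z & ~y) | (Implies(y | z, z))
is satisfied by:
  {z: True, y: False}
  {y: False, z: False}
  {y: True, z: True}


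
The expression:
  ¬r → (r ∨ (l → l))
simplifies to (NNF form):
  True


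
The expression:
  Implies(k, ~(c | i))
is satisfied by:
  {c: False, k: False, i: False}
  {i: True, c: False, k: False}
  {c: True, i: False, k: False}
  {i: True, c: True, k: False}
  {k: True, i: False, c: False}


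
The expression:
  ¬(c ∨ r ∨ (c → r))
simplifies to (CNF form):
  False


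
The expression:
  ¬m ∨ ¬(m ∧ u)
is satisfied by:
  {u: False, m: False}
  {m: True, u: False}
  {u: True, m: False}


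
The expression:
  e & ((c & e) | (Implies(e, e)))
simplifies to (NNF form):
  e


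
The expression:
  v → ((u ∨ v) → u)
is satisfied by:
  {u: True, v: False}
  {v: False, u: False}
  {v: True, u: True}


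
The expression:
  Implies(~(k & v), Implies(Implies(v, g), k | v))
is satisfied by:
  {k: True, v: True}
  {k: True, v: False}
  {v: True, k: False}


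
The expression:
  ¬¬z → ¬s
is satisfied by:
  {s: False, z: False}
  {z: True, s: False}
  {s: True, z: False}


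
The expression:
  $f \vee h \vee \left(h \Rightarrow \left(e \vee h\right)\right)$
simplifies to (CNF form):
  $\text{True}$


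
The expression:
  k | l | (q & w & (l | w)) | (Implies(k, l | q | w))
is always true.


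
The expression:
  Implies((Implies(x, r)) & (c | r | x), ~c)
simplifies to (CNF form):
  (x | ~c) & (~c | ~r)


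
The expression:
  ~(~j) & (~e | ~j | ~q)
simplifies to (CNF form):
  j & (~e | ~q)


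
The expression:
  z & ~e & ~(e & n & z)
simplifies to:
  z & ~e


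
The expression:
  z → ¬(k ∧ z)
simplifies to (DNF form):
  ¬k ∨ ¬z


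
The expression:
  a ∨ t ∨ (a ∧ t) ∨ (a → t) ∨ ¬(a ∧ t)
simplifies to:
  True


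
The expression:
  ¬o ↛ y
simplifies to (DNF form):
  y ∨ ¬o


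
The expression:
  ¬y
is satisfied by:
  {y: False}


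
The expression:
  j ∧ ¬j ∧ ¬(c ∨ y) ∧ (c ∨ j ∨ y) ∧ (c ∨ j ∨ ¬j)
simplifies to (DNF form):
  False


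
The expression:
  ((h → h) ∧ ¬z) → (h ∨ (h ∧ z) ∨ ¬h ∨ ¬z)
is always true.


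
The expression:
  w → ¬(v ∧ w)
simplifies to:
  ¬v ∨ ¬w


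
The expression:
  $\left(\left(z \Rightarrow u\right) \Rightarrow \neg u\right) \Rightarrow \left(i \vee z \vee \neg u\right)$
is always true.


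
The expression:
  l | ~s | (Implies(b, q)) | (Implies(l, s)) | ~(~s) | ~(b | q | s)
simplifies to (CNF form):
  True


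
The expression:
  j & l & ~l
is never true.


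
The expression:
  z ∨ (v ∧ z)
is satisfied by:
  {z: True}


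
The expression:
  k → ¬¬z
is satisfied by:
  {z: True, k: False}
  {k: False, z: False}
  {k: True, z: True}


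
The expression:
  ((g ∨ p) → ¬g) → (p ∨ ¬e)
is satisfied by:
  {p: True, g: True, e: False}
  {p: True, e: False, g: False}
  {g: True, e: False, p: False}
  {g: False, e: False, p: False}
  {p: True, g: True, e: True}
  {p: True, e: True, g: False}
  {g: True, e: True, p: False}


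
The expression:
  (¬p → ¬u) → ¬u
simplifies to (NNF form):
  ¬p ∨ ¬u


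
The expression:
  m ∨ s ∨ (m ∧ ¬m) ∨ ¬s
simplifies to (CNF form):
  True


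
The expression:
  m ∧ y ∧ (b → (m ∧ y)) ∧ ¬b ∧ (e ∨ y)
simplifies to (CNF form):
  m ∧ y ∧ ¬b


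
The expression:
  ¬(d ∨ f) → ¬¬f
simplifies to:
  d ∨ f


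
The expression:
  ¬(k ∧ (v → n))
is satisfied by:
  {v: True, k: False, n: False}
  {v: False, k: False, n: False}
  {n: True, v: True, k: False}
  {n: True, v: False, k: False}
  {k: True, v: True, n: False}


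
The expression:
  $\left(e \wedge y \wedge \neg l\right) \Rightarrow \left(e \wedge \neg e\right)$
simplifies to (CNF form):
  $l \vee \neg e \vee \neg y$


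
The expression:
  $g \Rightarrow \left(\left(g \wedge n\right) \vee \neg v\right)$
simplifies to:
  $n \vee \neg g \vee \neg v$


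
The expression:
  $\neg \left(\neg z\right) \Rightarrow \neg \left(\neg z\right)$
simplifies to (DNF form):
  $\text{True}$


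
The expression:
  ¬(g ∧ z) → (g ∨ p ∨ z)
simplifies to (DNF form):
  g ∨ p ∨ z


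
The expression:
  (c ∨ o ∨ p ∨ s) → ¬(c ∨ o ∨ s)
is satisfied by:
  {o: False, c: False, s: False}


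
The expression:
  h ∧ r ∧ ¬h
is never true.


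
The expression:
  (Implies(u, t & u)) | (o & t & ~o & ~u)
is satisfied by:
  {t: True, u: False}
  {u: False, t: False}
  {u: True, t: True}


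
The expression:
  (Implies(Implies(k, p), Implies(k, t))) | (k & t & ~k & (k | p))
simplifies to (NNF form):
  t | ~k | ~p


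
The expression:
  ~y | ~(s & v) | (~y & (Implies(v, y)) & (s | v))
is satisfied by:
  {s: False, v: False, y: False}
  {y: True, s: False, v: False}
  {v: True, s: False, y: False}
  {y: True, v: True, s: False}
  {s: True, y: False, v: False}
  {y: True, s: True, v: False}
  {v: True, s: True, y: False}


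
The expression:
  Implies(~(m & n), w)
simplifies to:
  w | (m & n)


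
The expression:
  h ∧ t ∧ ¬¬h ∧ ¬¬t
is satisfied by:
  {t: True, h: True}


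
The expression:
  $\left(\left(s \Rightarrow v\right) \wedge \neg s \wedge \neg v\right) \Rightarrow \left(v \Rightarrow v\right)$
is always true.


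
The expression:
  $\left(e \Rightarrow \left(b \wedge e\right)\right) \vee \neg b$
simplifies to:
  $\text{True}$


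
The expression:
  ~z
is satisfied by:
  {z: False}


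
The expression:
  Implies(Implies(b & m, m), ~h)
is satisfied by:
  {h: False}


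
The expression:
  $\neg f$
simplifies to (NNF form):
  $\neg f$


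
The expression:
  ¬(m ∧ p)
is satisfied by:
  {p: False, m: False}
  {m: True, p: False}
  {p: True, m: False}


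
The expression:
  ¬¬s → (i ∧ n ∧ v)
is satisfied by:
  {i: True, v: True, n: True, s: False}
  {i: True, v: True, n: False, s: False}
  {i: True, n: True, v: False, s: False}
  {i: True, n: False, v: False, s: False}
  {v: True, n: True, i: False, s: False}
  {v: True, i: False, n: False, s: False}
  {v: False, n: True, i: False, s: False}
  {v: False, i: False, n: False, s: False}
  {i: True, s: True, v: True, n: True}


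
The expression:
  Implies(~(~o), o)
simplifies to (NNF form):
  True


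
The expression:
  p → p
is always true.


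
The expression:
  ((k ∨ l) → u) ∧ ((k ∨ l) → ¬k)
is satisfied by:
  {u: True, l: False, k: False}
  {l: False, k: False, u: False}
  {u: True, l: True, k: False}


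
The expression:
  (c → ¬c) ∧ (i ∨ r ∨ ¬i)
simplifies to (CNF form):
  ¬c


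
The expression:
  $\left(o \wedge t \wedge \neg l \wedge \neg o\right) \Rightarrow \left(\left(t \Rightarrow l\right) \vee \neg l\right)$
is always true.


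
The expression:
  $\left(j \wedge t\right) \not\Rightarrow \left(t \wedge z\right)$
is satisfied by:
  {t: True, j: True, z: False}


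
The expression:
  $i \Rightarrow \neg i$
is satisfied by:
  {i: False}


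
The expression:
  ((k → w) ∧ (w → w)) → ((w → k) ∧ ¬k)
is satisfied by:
  {w: False}


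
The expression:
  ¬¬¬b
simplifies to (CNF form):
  ¬b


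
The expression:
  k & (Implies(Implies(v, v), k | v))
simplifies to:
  k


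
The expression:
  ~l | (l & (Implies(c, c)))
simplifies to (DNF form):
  True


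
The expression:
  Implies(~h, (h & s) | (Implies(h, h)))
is always true.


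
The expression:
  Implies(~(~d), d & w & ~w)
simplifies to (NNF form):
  ~d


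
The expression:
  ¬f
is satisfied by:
  {f: False}


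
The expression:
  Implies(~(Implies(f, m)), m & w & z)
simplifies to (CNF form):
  m | ~f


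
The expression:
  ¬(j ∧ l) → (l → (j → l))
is always true.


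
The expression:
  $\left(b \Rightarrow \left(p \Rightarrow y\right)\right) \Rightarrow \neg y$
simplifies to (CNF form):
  $\neg y$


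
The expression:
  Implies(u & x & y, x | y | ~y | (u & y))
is always true.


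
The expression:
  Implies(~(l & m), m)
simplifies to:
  m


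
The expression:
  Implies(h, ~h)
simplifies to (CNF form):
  ~h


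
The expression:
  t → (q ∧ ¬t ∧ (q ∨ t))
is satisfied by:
  {t: False}


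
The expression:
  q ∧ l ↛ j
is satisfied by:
  {q: True, l: True, j: False}


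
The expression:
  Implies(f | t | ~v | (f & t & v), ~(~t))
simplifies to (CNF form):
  (t | v) & (t | ~f)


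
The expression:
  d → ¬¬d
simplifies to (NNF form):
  True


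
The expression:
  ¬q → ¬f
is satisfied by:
  {q: True, f: False}
  {f: False, q: False}
  {f: True, q: True}


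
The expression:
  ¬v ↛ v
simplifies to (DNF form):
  True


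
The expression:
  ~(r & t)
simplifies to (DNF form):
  ~r | ~t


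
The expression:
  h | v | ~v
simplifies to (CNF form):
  True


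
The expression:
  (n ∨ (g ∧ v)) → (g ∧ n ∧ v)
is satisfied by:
  {v: False, n: False, g: False}
  {g: True, v: False, n: False}
  {v: True, g: False, n: False}
  {n: True, g: True, v: True}


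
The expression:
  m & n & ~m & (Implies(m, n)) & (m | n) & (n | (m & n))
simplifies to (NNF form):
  False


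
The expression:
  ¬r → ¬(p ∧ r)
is always true.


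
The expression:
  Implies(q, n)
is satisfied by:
  {n: True, q: False}
  {q: False, n: False}
  {q: True, n: True}


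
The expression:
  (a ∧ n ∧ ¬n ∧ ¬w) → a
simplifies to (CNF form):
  True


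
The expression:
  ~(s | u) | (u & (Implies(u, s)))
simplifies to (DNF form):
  (s & u) | (~s & ~u)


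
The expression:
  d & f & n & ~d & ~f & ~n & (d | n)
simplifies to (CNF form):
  False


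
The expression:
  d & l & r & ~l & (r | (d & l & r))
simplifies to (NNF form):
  False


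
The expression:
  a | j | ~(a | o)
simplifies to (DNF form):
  a | j | ~o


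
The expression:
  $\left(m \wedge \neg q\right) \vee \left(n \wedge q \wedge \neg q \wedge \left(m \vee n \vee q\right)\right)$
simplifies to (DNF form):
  $m \wedge \neg q$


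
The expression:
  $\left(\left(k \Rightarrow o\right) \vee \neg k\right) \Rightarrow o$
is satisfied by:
  {k: True, o: True}
  {k: True, o: False}
  {o: True, k: False}


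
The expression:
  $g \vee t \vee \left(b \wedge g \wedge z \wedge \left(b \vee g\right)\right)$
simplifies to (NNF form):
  $g \vee t$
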